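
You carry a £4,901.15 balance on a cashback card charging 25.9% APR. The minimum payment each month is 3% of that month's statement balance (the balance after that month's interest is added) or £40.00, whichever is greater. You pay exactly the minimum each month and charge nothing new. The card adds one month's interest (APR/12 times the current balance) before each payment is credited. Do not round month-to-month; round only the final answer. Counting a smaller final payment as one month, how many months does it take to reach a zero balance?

203 months

Monthly rate r = 25.9%/12 = 2.15833% = 0.0215833.
While 3% of the post-interest balance exceeds £40.00, each month B ← (B·(1+r))·(1 − 0.03), i.e. B shrinks by the factor (1+r)·0.97 = 0.99094.
This holds for months 1–146. Entering month 147 the balance is £1,297.02; 3% of the post-interest balance is now below £40.00, so the flat £40.00 minimum applies from here.
From month 147 a fixed £40.00 at rate r clears £1,297.02 in 57 more payments. Total: 146 + 57 = 203 months.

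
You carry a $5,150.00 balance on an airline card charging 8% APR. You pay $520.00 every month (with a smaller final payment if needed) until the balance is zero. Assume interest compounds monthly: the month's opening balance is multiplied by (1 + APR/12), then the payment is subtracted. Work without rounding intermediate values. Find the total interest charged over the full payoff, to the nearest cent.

$195.98

Monthly rate r = 8%/12 = 0.666667% = 0.00666667.
Payoff takes n = ⌈−ln(1 − rB₀/P)/ln(1+r)⌉ = ⌈10.280⌉ = 11 payments; the last is $145.98.
Total paid = 10·$520.00 + $145.98 = $5,345.98.
Total interest = total paid − principal = $5,345.98 − $5,150.00 = $195.98.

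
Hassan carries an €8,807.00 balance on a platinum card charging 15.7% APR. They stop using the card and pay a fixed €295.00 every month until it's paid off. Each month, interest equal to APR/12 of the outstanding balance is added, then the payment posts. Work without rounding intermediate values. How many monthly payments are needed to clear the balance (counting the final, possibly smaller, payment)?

39 payments

Monthly rate r = 15.7%/12 = 1.30833% = 0.0130833.
Recurrence: B ← B·(1+r) − €295.00.
Month 1: interest €115.22; balance after payment €8,627.22.
Month 2: interest €112.87; balance after payment €8,445.10.
Closed form: n = −ln(1 − rB₀/P)/ln(1+r) = −ln(0.60941)/ln(1.01308) ≈ 38.102, so the balance reaches zero during payment 39.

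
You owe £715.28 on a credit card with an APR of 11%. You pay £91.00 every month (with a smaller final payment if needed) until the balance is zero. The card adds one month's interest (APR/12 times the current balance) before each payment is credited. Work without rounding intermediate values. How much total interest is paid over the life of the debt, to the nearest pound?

Monthly rate r = 11%/12 = 0.916667% = 0.00916667.
Payoff takes n = ⌈−ln(1 − rB₀/P)/ln(1+r)⌉ = ⌈8.195⌉ = 9 payments; the last is £17.82.
Total paid = 8·£91.00 + £17.82 = £745.82.
Total interest = total paid − principal = £745.82 − £715.28 = £30.54.

£31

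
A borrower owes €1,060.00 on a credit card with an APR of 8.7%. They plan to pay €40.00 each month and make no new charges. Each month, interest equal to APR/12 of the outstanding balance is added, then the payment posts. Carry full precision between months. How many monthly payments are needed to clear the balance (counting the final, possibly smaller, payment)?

30 months

Monthly rate r = 8.7%/12 = 0.725% = 0.00725.
Recurrence: B ← B·(1+r) − €40.00.
Month 1: interest €7.68; balance after payment €1,027.68.
Month 2: interest €7.45; balance after payment €995.14.
Closed form: n = −ln(1 − rB₀/P)/ln(1+r) = −ln(0.80788)/ln(1.00725) ≈ 29.534, so the balance reaches zero during payment 30.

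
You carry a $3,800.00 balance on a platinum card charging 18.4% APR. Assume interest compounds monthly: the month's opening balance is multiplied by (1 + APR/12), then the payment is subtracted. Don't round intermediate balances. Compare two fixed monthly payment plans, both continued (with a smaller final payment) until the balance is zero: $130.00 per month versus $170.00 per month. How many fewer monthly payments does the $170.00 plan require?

Monthly rate r = 18.4%/12 = 1.53333% = 0.0153333.
At $130.00/mo: n = ⌈−ln(1 − rB₀/P)/ln(1+r)⌉ = 40 payments (last $9.61); total interest = total paid − $3,800.00 = $1,279.61.
At $170.00/mo: 28 payments (last $98.91); total interest $888.91.
Payments saved = 40 − 28 = 12.

12 fewer payments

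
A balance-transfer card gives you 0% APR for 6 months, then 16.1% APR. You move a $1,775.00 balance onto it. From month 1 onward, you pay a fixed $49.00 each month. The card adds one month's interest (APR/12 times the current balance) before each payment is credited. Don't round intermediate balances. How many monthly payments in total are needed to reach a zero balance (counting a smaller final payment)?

Promo months 1–6 at r₀ = 0%/12 = 0; months 7+ at r₁ = 16.1%/12 = 0.0134167.
After month 6 (no interest yet): B = $1,775.00 − 6·$49.00 = $1,481.00.
Then at r₁ with $49.00/mo: n₂ = −ln(1 − r₁·B/P)/ln(1+r₁) ≈ 39.02 → 40 more payments.

46 payments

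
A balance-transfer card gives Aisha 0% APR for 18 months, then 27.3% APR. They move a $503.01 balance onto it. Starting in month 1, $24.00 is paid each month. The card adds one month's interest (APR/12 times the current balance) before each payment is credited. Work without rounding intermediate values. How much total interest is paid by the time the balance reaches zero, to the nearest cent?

$3.36

Promo months 1–18 at r₀ = 0%/12 = 0; months 19+ at r₁ = 27.3%/12 = 0.02275.
After month 18 (no interest yet): B = $503.01 − 18·$24.00 = $71.01.
Then at r₁ with $24.00/mo: n₂ = −ln(1 − r₁·B/P)/ln(1+r₁) ≈ 3.10 → 4 more payments.
Total paid = 21·$24.00 + $2.37 = $506.37; interest = $506.37 − $503.01 = $3.36.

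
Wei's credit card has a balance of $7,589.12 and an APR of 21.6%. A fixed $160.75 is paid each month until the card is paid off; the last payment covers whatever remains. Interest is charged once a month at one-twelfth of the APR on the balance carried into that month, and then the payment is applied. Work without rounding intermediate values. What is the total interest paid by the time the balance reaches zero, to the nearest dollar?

Monthly rate r = 21.6%/12 = 1.8% = 0.018.
Payoff takes n = ⌈−ln(1 − rB₀/P)/ln(1+r)⌉ = ⌈106.264⌉ = 107 payments; the last is $42.69.
Total paid = 106·$160.75 + $42.69 = $17,082.19.
Total interest = total paid − principal = $17,082.19 − $7,589.12 = $9,493.07.

$9,493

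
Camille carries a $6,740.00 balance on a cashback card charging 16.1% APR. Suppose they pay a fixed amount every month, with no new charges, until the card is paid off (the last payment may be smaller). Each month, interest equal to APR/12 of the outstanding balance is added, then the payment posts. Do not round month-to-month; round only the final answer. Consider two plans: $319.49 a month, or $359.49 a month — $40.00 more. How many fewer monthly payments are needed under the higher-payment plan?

3 fewer payments

Monthly rate r = 16.1%/12 = 1.34167% = 0.0134167.
At $319.49/mo: n = ⌈−ln(1 − rB₀/P)/ln(1+r)⌉ = 25 payments (last $308.73); total interest = total paid − $6,740.00 = $1,236.49.
At $359.49/mo: 22 payments (last $266.67); total interest $1,075.96.
Payments saved = 25 − 22 = 3.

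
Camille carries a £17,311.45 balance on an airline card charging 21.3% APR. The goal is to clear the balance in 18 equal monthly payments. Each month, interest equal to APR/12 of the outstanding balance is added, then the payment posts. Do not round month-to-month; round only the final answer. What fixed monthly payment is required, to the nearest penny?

£1,131.99

Monthly rate r = 21.3%/12 = 1.775% = 0.01775.
Level-payment amortization: P = B₀·r / (1 − (1+r)^(−n)) = 17311.45·0.01775 / (1 − 1.01775^(−18)).
Denominator 1 − (1+r)^(−18) = 0.271448929.
P = 307.278 / 0.271448929 ≈ 1131.99.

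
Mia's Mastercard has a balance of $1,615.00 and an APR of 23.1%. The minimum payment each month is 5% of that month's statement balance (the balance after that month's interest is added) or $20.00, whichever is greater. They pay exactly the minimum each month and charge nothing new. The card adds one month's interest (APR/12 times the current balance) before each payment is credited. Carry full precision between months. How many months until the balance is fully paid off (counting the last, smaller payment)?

69 months

Monthly rate r = 23.1%/12 = 1.925% = 0.01925.
While 5% of the post-interest balance exceeds $20.00, each month B ← (B·(1+r))·(1 − 0.05), i.e. B shrinks by the factor (1+r)·0.95 = 0.96829.
This holds for months 1–44. Entering month 45 the balance is $391.17; 5% of the post-interest balance is now below $20.00, so the flat $20.00 minimum applies from here.
From month 45 a fixed $20.00 at rate r clears $391.17 in 25 more payments. Total: 44 + 25 = 69 months.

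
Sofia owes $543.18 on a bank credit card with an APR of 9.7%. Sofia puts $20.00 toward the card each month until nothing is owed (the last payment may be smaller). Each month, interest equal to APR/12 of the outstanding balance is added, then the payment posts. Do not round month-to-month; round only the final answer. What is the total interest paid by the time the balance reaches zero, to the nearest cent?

$72.58

Monthly rate r = 9.7%/12 = 0.808333% = 0.00808333.
Payoff takes n = ⌈−ln(1 − rB₀/P)/ln(1+r)⌉ = ⌈30.788⌉ = 31 payments; the last is $15.76.
Total paid = 30·$20.00 + $15.76 = $615.76.
Total interest = total paid − principal = $615.76 − $543.18 = $72.58.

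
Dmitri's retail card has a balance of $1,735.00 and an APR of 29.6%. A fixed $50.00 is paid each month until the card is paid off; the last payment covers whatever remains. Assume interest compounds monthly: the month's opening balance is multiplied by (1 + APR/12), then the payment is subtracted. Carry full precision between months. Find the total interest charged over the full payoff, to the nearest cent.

$2,240.72

Monthly rate r = 29.6%/12 = 2.46667% = 0.0246667.
Payoff takes n = ⌈−ln(1 − rB₀/P)/ln(1+r)⌉ = ⌈79.511⌉ = 80 payments; the last is $25.72.
Total paid = 79·$50.00 + $25.72 = $3,975.72.
Total interest = total paid − principal = $3,975.72 − $1,735.00 = $2,240.72.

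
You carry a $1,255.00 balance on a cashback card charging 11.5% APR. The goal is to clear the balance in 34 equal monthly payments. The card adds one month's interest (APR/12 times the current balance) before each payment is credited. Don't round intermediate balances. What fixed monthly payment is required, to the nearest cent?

$43.43

Monthly rate r = 11.5%/12 = 0.958333% = 0.00958333.
Level-payment amortization: P = B₀·r / (1 − (1+r)^(−n)) = 1255.00·0.00958333 / (1 − 1.00958^(−34)).
Denominator 1 − (1+r)^(−34) = 0.276953651.
P = 12.0271 / 0.276953651 ≈ 43.43.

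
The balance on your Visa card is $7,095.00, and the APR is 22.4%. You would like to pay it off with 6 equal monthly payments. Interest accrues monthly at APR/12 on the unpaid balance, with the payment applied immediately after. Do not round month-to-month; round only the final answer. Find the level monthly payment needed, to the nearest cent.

$1,260.95

Monthly rate r = 22.4%/12 = 1.86667% = 0.0186667.
Level-payment amortization: P = B₀·r / (1 − (1+r)^(−n)) = 7095.00·0.0186667 / (1 − 1.01867^(−6)).
Denominator 1 − (1+r)^(−6) = 0.105032161.
P = 132.44 / 0.105032161 ≈ 1260.95.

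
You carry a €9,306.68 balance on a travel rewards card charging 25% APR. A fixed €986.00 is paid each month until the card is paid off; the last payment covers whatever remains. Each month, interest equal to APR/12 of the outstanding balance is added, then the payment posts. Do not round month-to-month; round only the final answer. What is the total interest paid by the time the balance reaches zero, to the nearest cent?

Monthly rate r = 25%/12 = 2.08333% = 0.0208333.
Payoff takes n = ⌈−ln(1 − rB₀/P)/ln(1+r)⌉ = ⌈10.619⌉ = 11 payments; the last is €612.67.
Total paid = 10·€986.00 + €612.67 = €10,472.67.
Total interest = total paid − principal = €10,472.67 − €9,306.68 = €1,165.99.

€1,165.99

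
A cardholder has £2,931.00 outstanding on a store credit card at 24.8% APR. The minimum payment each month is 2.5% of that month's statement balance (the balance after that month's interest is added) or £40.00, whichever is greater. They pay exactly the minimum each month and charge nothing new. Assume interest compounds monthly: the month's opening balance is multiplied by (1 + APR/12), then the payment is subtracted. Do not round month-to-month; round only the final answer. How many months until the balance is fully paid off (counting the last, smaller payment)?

210 months

Monthly rate r = 24.8%/12 = 2.06667% = 0.0206667.
While 2.5% of the post-interest balance exceeds £40.00, each month B ← (B·(1+r))·(1 − 0.025), i.e. B shrinks by the factor (1+r)·0.975 = 0.99515.
This holds for months 1–129. Entering month 130 the balance is £1,565.45; 2.5% of the post-interest balance is now below £40.00, so the flat £40.00 minimum applies from here.
From month 130 a fixed £40.00 at rate r clears £1,565.45 in 81 more payments. Total: 129 + 81 = 210 months.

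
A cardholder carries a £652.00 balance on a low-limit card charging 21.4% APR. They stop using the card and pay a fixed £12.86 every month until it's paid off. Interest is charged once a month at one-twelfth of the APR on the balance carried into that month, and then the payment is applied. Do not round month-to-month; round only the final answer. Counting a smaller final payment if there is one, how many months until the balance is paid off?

Monthly rate r = 21.4%/12 = 1.78333% = 0.0178333.
Recurrence: B ← B·(1+r) − £12.86.
Month 1: interest £11.63; balance after payment £650.77.
Month 2: interest £11.61; balance after payment £649.51.
Closed form: n = −ln(1 − rB₀/P)/ln(1+r) = −ln(0.095853)/ln(1.01783) ≈ 132.661, so the balance reaches zero during payment 133.

133 payments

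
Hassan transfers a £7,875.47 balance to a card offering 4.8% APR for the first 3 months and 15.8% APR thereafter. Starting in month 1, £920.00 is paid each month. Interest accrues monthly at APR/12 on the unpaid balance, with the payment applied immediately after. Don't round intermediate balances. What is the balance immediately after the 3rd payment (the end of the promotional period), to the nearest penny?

£5,199.30

Promo months 1–3 at r₀ = 4.8%/12 = 0.004; months 4+ at r₁ = 15.8%/12 = 0.0131667.
After month 3: iterate B ← B·(1+r₀) − £920.00 for 3 months → £5,199.30.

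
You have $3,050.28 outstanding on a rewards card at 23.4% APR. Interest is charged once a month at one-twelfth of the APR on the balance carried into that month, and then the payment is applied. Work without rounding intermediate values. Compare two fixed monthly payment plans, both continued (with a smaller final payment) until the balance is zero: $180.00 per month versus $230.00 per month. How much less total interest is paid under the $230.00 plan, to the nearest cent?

Monthly rate r = 23.4%/12 = 1.95% = 0.0195.
At $180.00/mo: n = ⌈−ln(1 − rB₀/P)/ln(1+r)⌉ = 21 payments (last $139.17); total interest = total paid − $3,050.28 = $688.89.
At $230.00/mo: 16 payments (last $114.23); total interest $513.95.
Interest saved = $688.89 − $513.95 = $174.94.

$174.94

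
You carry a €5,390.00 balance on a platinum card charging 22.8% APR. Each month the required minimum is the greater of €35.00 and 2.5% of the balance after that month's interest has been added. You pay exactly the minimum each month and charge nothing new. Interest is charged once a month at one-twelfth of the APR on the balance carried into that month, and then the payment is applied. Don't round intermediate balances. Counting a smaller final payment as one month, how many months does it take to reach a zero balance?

284 months

Monthly rate r = 22.8%/12 = 1.9% = 0.019.
While 2.5% of the post-interest balance exceeds €35.00, each month B ← (B·(1+r))·(1 − 0.025), i.e. B shrinks by the factor (1+r)·0.975 = 0.99352.
This holds for months 1–211. Entering month 212 the balance is €1,368.72; 2.5% of the post-interest balance is now below €35.00, so the flat €35.00 minimum applies from here.
From month 212 a fixed €35.00 at rate r clears €1,368.72 in 73 more payments. Total: 211 + 73 = 284 months.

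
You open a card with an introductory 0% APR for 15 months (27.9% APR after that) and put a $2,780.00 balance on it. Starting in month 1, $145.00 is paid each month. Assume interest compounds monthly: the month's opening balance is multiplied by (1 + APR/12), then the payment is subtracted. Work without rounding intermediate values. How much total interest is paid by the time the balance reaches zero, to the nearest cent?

$39.17

Promo months 1–15 at r₀ = 0%/12 = 0; months 16+ at r₁ = 27.9%/12 = 0.02325.
After month 15 (no interest yet): B = $2,780.00 − 15·$145.00 = $605.00.
Then at r₁ with $145.00/mo: n₂ = −ln(1 − r₁·B/P)/ln(1+r₁) ≈ 4.44 → 5 more payments.
Total paid = 19·$145.00 + $64.17 = $2,819.17; interest = $2,819.17 − $2,780.00 = $39.17.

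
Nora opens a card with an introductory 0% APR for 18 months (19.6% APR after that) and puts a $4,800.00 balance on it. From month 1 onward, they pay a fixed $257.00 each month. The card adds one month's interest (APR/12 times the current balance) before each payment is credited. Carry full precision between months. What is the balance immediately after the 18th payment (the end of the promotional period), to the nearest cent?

$174.00

Promo months 1–18 at r₀ = 0%/12 = 0; months 19+ at r₁ = 19.6%/12 = 0.0163333.
After month 18 (no interest yet): B = $4,800.00 − 18·$257.00 = $174.00.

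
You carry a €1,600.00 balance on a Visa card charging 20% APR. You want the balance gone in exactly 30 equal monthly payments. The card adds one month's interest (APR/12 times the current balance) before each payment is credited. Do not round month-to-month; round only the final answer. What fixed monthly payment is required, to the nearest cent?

Monthly rate r = 20%/12 = 1.66667% = 0.0166667.
Level-payment amortization: P = B₀·r / (1 − (1+r)^(−n)) = 1600.00·0.0166667 / (1 − 1.01667^(−30)).
Denominator 1 − (1+r)^(−30) = 0.390964706.
P = 26.6667 / 0.390964706 ≈ 68.21.

€68.21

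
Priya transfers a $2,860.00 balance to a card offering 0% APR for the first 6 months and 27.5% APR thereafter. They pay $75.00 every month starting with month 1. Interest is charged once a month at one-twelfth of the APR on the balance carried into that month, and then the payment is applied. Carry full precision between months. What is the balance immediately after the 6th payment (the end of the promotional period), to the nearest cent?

Promo months 1–6 at r₀ = 0%/12 = 0; months 7+ at r₁ = 27.5%/12 = 0.0229167.
After month 6 (no interest yet): B = $2,860.00 − 6·$75.00 = $2,410.00.

$2,410.00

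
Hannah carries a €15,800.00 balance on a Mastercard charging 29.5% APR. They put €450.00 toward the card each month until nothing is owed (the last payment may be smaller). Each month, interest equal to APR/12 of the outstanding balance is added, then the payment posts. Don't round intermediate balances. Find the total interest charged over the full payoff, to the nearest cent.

€21,052.39

Monthly rate r = 29.5%/12 = 2.45833% = 0.0245833.
Payoff takes n = ⌈−ln(1 − rB₀/P)/ln(1+r)⌉ = ⌈81.893⌉ = 82 payments; the last is €402.39.
Total paid = 81·€450.00 + €402.39 = €36,852.39.
Total interest = total paid − principal = €36,852.39 − €15,800.00 = €21,052.39.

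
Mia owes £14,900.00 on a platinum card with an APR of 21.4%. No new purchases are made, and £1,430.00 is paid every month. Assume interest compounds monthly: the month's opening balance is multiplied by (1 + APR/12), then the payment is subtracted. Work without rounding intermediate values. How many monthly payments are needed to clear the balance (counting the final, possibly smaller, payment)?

Monthly rate r = 21.4%/12 = 1.78333% = 0.0178333.
Recurrence: B ← B·(1+r) − £1,430.00.
Month 1: interest £265.72; balance after payment £13,735.72.
Month 2: interest £244.95; balance after payment £12,550.67.
Closed form: n = −ln(1 − rB₀/P)/ln(1+r) = −ln(0.81418)/ln(1.01783) ≈ 11.630, so the balance reaches zero during payment 12.

12 months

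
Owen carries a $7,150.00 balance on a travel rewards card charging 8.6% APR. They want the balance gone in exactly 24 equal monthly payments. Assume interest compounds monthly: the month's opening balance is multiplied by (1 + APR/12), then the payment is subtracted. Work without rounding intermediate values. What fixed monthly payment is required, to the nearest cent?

Monthly rate r = 8.6%/12 = 0.716667% = 0.00716667.
Level-payment amortization: P = B₀·r / (1 − (1+r)^(−n)) = 7150.00·0.00716667 / (1 − 1.00717^(−24)).
Denominator 1 − (1+r)^(−24) = 0.157504195.
P = 51.2417 / 0.157504195 ≈ 325.34.

$325.34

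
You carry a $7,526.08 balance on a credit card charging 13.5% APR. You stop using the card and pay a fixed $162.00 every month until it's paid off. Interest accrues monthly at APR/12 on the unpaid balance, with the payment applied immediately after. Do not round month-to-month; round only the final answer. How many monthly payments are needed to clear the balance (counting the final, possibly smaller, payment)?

Monthly rate r = 13.5%/12 = 1.125% = 0.01125.
Recurrence: B ← B·(1+r) − $162.00.
Month 1: interest $84.67; balance after payment $7,448.75.
Month 2: interest $83.80; balance after payment $7,370.55.
Closed form: n = −ln(1 − rB₀/P)/ln(1+r) = −ln(0.47736)/ln(1.01125) ≈ 66.102, so the balance reaches zero during payment 67.

67 payments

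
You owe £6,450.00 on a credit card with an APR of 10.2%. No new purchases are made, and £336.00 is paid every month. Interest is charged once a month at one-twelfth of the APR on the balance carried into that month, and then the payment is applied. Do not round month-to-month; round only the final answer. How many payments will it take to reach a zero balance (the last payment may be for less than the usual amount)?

Monthly rate r = 10.2%/12 = 0.85% = 0.0085.
Recurrence: B ← B·(1+r) − £336.00.
Month 1: interest £54.82; balance after payment £6,168.82.
Month 2: interest £52.44; balance after payment £5,885.26.
Closed form: n = −ln(1 − rB₀/P)/ln(1+r) = −ln(0.83683)/ln(1.0085) ≈ 21.046, so the balance reaches zero during payment 22.

22 months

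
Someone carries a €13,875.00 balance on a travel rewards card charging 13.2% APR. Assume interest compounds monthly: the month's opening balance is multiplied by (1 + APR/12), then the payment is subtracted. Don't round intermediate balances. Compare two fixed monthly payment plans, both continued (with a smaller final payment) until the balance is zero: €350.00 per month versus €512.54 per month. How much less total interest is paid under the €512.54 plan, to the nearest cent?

€1,764.13

Monthly rate r = 13.2%/12 = 1.1% = 0.011.
At €350.00/mo: n = ⌈−ln(1 − rB₀/P)/ln(1+r)⌉ = 53 payments (last €126.84); total interest = total paid − €13,875.00 = €4,451.84.
At €512.54/mo: 33 payments (last €161.43); total interest €2,687.71.
Interest saved = €4,451.84 − €2,687.71 = €1,764.13.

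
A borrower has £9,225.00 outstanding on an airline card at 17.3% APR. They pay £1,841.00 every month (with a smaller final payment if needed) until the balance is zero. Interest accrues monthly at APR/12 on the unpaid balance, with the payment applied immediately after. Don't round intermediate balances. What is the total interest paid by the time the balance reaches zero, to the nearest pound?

£421

Monthly rate r = 17.3%/12 = 1.44167% = 0.0144167.
Payoff takes n = ⌈−ln(1 − rB₀/P)/ln(1+r)⌉ = ⌈5.238⌉ = 6 payments; the last is £441.43.
Total paid = 5·£1,841.00 + £441.43 = £9,646.43.
Total interest = total paid − principal = £9,646.43 − £9,225.00 = £421.43.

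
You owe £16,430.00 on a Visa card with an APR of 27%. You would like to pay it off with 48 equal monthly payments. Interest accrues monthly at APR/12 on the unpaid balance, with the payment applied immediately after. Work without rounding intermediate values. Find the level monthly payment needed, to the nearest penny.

£563.26

Monthly rate r = 27%/12 = 2.25% = 0.0225.
Level-payment amortization: P = B₀·r / (1 − (1+r)^(−n)) = 16430.00·0.0225 / (1 − 1.0225^(−48)).
Denominator 1 − (1+r)^(−48) = 0.656314825.
P = 369.675 / 0.656314825 ≈ 563.26.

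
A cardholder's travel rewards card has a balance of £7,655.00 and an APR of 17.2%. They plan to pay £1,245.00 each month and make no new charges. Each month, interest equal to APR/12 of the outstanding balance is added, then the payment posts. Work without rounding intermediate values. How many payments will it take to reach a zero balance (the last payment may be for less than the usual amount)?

Monthly rate r = 17.2%/12 = 1.43333% = 0.0143333.
Recurrence: B ← B·(1+r) − £1,245.00.
Month 1: interest £109.72; balance after payment £6,519.72.
Month 2: interest £93.45; balance after payment £5,368.17.
Closed form: n = −ln(1 − rB₀/P)/ln(1+r) = −ln(0.91187)/ln(1.01433) ≈ 6.483, so the balance reaches zero during payment 7.

7 months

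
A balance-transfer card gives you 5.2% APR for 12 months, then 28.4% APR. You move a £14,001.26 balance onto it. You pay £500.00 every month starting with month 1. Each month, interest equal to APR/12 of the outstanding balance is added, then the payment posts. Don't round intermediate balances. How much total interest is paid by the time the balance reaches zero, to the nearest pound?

Promo months 1–12 at r₀ = 5.2%/12 = 0.00433333; months 13+ at r₁ = 28.4%/12 = 0.0236667.
After month 12: iterate B ← B·(1+r₀) − £500.00 for 12 months → £8,601.85.
Then at r₁ with £500.00/mo: n₂ = −ln(1 − r₁·B/P)/ln(1+r₁) ≈ 22.35 → 23 more payments.
Total paid = 34·£500.00 + £177.04 = £17,177.04; interest = £17,177.04 − £14,001.26 = £3,175.78.

£3,176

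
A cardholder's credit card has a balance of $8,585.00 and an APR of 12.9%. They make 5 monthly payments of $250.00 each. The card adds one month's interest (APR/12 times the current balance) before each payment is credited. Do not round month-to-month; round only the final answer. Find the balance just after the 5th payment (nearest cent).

$7,779.31

Monthly rate r = 12.9%/12 = 1.075% = 0.01075.
Each month: B ← B·(1+r) − $250.00.
Month 1: interest $92.29; balance after payment $8,427.29.
Month 2: interest $90.59; balance after payment $8,267.88.
Month 3: interest $88.88; balance after payment $8,106.76.
Month 4: interest $87.15; balance after payment $7,943.91.
Month 5: interest $85.40; balance after payment $7,779.31.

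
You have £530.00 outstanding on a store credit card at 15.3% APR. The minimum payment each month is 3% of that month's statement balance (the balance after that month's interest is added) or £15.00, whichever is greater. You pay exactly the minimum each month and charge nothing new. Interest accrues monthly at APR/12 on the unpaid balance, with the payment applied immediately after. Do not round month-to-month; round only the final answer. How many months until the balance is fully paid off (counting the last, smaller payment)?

Monthly rate r = 15.3%/12 = 1.275% = 0.01275.
While 3% of the post-interest balance exceeds £15.00, each month B ← (B·(1+r))·(1 − 0.03), i.e. B shrinks by the factor (1+r)·0.97 = 0.98237.
This holds for months 1–4. Entering month 5 the balance is £493.60; 3% of the post-interest balance is now below £15.00, so the flat £15.00 minimum applies from here.
From month 5 a fixed £15.00 at rate r clears £493.60 in 43 more payments. Total: 4 + 43 = 47 months.

47 months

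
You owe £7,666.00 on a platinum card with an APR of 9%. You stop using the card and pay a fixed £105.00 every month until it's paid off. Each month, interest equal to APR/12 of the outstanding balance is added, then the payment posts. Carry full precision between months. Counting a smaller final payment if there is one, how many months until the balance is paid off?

107 payments

Monthly rate r = 9%/12 = 0.75% = 0.0075.
Recurrence: B ← B·(1+r) − £105.00.
Month 1: interest £57.49; balance after payment £7,618.49.
Month 2: interest £57.14; balance after payment £7,570.63.
Closed form: n = −ln(1 − rB₀/P)/ln(1+r) = −ln(0.45243)/ln(1.0075) ≈ 106.146, so the balance reaches zero during payment 107.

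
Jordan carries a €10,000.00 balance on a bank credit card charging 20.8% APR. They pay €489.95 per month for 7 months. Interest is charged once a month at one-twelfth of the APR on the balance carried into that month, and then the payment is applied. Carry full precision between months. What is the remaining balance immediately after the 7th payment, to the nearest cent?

Monthly rate r = 20.8%/12 = 1.73333% = 0.0173333.
Each month: B ← B·(1+r) − €489.95.
Month 1: interest €173.33; balance after payment €9,683.38.
Month 2: interest €167.85; balance after payment €9,361.28.
Month 3: interest €162.26; balance after payment €9,033.59.
Month 4: interest €156.58; balance after payment €8,700.22.
Month 5: interest €150.80; balance after payment €8,361.08.
Month 6: interest €144.93; balance after payment €8,016.05.
Month 7: interest €138.94; balance after payment €7,665.05.

€7,665.05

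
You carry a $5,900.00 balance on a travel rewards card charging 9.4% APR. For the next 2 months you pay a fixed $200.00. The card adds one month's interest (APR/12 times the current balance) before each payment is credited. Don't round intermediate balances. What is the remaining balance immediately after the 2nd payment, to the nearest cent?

Monthly rate r = 9.4%/12 = 0.783333% = 0.00783333.
Each month: B ← B·(1+r) − $200.00.
Month 1: interest $46.22; balance after payment $5,746.22.
Month 2: interest $45.01; balance after payment $5,591.23.

$5,591.23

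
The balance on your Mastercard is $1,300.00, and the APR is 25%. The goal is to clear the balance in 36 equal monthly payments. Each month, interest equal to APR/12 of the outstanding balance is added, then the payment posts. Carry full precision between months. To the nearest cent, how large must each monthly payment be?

$51.69

Monthly rate r = 25%/12 = 2.08333% = 0.0208333.
Level-payment amortization: P = B₀·r / (1 − (1+r)^(−n)) = 1300.00·0.0208333 / (1 − 1.02083^(−36)).
Denominator 1 − (1+r)^(−36) = 0.523979491.
P = 27.0833 / 0.523979491 ≈ 51.69.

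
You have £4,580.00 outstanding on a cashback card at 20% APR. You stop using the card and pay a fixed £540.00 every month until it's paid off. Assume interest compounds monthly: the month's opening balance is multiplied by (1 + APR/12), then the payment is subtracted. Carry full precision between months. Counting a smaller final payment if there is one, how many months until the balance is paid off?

10 payments

Monthly rate r = 20%/12 = 1.66667% = 0.0166667.
Recurrence: B ← B·(1+r) − £540.00.
Month 1: interest £76.33; balance after payment £4,116.33.
Month 2: interest £68.61; balance after payment £3,644.94.
Closed form: n = −ln(1 − rB₀/P)/ln(1+r) = −ln(0.85864)/ln(1.01667) ≈ 9.220, so the balance reaches zero during payment 10.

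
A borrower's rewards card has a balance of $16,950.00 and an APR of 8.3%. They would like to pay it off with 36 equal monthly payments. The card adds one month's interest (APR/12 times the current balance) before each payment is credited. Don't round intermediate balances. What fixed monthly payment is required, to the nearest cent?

Monthly rate r = 8.3%/12 = 0.691667% = 0.00691667.
Level-payment amortization: P = B₀·r / (1 − (1+r)^(−n)) = 16950.00·0.00691667 / (1 − 1.00692^(−36)).
Denominator 1 − (1+r)^(−36) = 0.219751504.
P = 117.238 / 0.219751504 ≈ 533.50.

$533.50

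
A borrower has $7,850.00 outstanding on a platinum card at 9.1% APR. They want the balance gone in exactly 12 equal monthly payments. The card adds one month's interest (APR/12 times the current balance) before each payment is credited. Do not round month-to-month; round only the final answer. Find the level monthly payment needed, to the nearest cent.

Monthly rate r = 9.1%/12 = 0.758333% = 0.00758333.
Level-payment amortization: P = B₀·r / (1 − (1+r)^(−n)) = 7850.00·0.00758333 / (1 − 1.00758^(−12)).
Denominator 1 − (1+r)^(−12) = 0.0866687898.
P = 59.5292 / 0.0866687898 ≈ 686.86.

$686.86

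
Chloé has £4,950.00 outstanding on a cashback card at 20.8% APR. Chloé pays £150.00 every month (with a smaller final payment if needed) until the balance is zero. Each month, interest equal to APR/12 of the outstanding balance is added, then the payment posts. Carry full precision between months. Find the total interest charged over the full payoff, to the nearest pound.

Monthly rate r = 20.8%/12 = 1.73333% = 0.0173333.
Payoff takes n = ⌈−ln(1 − rB₀/P)/ln(1+r)⌉ = ⌈49.383⌉ = 50 payments; the last is £57.70.
Total paid = 49·£150.00 + £57.70 = £7,407.70.
Total interest = total paid − principal = £7,407.70 − £4,950.00 = £2,457.70.

£2,458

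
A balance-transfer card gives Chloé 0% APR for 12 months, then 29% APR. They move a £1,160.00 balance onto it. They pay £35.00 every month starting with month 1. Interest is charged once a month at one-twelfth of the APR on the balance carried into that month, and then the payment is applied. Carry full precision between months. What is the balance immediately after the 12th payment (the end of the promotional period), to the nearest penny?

£740.00

Promo months 1–12 at r₀ = 0%/12 = 0; months 13+ at r₁ = 29%/12 = 0.0241667.
After month 12 (no interest yet): B = £1,160.00 − 12·£35.00 = £740.00.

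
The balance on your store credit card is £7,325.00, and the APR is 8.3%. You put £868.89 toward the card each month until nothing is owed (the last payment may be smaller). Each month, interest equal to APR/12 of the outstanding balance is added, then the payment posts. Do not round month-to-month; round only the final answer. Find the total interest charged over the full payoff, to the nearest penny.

Monthly rate r = 8.3%/12 = 0.691667% = 0.00691667.
Payoff takes n = ⌈−ln(1 − rB₀/P)/ln(1+r)⌉ = ⌈8.716⌉ = 9 payments; the last is £622.80.
Total paid = 8·£868.89 + £622.80 = £7,573.92.
Total interest = total paid − principal = £7,573.92 − £7,325.00 = £248.92.

£248.92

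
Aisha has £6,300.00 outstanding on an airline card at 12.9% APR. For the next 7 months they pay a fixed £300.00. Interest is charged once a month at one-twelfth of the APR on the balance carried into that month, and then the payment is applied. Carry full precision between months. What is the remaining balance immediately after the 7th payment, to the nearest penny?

Monthly rate r = 12.9%/12 = 1.075% = 0.01075.
Each month: B ← B·(1+r) − £300.00.
Month 1: interest £67.73; balance after payment £6,067.73.
Month 2: interest £65.23; balance after payment £5,832.95.
Month 3: interest £62.70; balance after payment £5,595.66.
Month 4: interest £60.15; balance after payment £5,355.81.
Month 5: interest £57.57; balance after payment £5,113.39.
Month 6: interest £54.97; balance after payment £4,868.35.
Month 7: interest £52.33; balance after payment £4,620.69.

£4,620.69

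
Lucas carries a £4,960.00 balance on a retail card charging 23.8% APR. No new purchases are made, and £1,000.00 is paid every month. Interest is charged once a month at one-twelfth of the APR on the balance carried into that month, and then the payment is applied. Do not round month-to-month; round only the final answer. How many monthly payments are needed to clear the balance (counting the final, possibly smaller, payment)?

6 months

Monthly rate r = 23.8%/12 = 1.98333% = 0.0198333.
Recurrence: B ← B·(1+r) − £1,000.00.
Month 1: interest £98.37; balance after payment £4,058.37.
Month 2: interest £80.49; balance after payment £3,138.86.
Month 3: interest £62.25; balance after payment £2,201.12.
Month 4: interest £43.66; balance after payment £1,244.77.
Month 5: interest £24.69; balance after payment £269.46.
Month 6: interest £5.34; balance after payment £0.00.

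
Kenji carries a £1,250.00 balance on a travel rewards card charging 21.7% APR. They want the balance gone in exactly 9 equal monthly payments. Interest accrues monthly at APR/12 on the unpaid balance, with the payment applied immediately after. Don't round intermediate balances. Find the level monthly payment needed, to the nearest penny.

Monthly rate r = 21.7%/12 = 1.80833% = 0.0180833.
Level-payment amortization: P = B₀·r / (1 − (1+r)^(−n)) = 1250.00·0.0180833 / (1 − 1.01808^(−9)).
Denominator 1 − (1+r)^(−9) = 0.14895985.
P = 22.6042 / 0.14895985 ≈ 151.75.

£151.75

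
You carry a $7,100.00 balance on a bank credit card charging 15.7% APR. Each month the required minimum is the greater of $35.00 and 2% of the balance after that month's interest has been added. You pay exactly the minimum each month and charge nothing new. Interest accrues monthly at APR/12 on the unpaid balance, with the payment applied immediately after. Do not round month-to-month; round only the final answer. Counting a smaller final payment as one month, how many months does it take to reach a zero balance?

277 months

Monthly rate r = 15.7%/12 = 1.30833% = 0.0130833.
While 2% of the post-interest balance exceeds $35.00, each month B ← (B·(1+r))·(1 − 0.02), i.e. B shrinks by the factor (1+r)·0.98 = 0.99282.
This holds for months 1–197. Entering month 198 the balance is $1,717.49; 2% of the post-interest balance is now below $35.00, so the flat $35.00 minimum applies from here.
From month 198 a fixed $35.00 at rate r clears $1,717.49 in 80 more payments. Total: 197 + 80 = 277 months.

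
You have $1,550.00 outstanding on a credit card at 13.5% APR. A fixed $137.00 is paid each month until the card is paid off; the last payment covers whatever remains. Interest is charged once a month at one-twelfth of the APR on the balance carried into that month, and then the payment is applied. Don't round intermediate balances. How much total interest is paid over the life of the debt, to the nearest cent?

Monthly rate r = 13.5%/12 = 1.125% = 0.01125.
Payoff takes n = ⌈−ln(1 − rB₀/P)/ln(1+r)⌉ = ⌈12.169⌉ = 13 payments; the last is $23.32.
Total paid = 12·$137.00 + $23.32 = $1,667.32.
Total interest = total paid − principal = $1,667.32 − $1,550.00 = $117.32.

$117.32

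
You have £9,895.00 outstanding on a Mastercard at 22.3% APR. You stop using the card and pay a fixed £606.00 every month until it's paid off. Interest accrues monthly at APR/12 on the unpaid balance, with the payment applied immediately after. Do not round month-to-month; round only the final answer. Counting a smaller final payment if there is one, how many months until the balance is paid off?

Monthly rate r = 22.3%/12 = 1.85833% = 0.0185833.
Recurrence: B ← B·(1+r) − £606.00.
Month 1: interest £183.88; balance after payment £9,472.88.
Month 2: interest £176.04; balance after payment £9,042.92.
Closed form: n = −ln(1 − rB₀/P)/ln(1+r) = −ln(0.69656)/ln(1.01858) ≈ 19.638, so the balance reaches zero during payment 20.

20 payments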